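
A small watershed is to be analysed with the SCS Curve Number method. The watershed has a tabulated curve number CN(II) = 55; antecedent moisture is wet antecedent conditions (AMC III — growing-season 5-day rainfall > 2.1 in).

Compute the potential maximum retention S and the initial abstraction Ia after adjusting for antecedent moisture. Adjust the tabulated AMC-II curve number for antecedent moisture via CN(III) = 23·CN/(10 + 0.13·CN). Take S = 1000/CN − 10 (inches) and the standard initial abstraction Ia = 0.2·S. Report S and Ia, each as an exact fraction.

S = 900/253 in ≈ 3.557 in; Ia = 180/253 in ≈ 0.711 in

Wet (AMC III): CN(III) = 23·55/(10 + 0.13·55) = 1265/(343/20) = 25300/343 ≈ 73.761
Retention S: 1000/CN − 10 with CN=73.761 → S = 900/253 ≈ 3.557 in
Initial abstraction Ia = S/5 = (900/253)/5 = 180/253 ≈ 0.711 in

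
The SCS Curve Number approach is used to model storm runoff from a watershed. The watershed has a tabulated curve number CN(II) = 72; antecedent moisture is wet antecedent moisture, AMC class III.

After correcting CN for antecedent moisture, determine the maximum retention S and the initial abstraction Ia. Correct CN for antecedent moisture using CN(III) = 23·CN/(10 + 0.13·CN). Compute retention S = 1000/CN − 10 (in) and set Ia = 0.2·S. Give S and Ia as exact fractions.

S = 350/207 in ≈ 1.691 in; Ia = 70/207 in ≈ 0.338 in

Adjust CN=72 to AMC III: 23·72/(10 + 0.13·72) → 1656 ÷ (484/25) = 10350/121 ≈ 85.537
Max retention: S = 1000/(10350/121) − 10 = 350/207 in (≈ 1.691 in)
Ia = 0.2S: 0.2·1.691 = 0.338 in (exactly 70/207)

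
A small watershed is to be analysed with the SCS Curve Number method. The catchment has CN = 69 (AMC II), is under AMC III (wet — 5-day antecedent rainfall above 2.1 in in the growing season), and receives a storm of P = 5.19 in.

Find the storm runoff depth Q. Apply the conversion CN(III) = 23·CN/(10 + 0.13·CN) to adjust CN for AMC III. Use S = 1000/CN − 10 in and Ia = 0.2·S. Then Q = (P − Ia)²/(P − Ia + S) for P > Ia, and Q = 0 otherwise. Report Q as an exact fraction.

CN(III) from CN(II)=69: (23·69)/(10 + 0.13·69) = 158700/1897 ≈ 83.658
S = 1000/(158700/1897) − 10 = 3100/1587 in ≈ 1.953 in
Ia = 0.2·(3100/1587) = 620/1587 in ≈ 0.391 in
Excess rainfall: 5.190 − 0.391 = 4.799 in; P > Ia so Q > 0
Q = (761653/158700)²/((761653/158700) + 3100/1587) = (580115292409/25185690000)/(1071653/158700) = 580115292409/170071331100 in ≈ 3.411 in

Q = 580115292409/170071331100 in ≈ 3.411 in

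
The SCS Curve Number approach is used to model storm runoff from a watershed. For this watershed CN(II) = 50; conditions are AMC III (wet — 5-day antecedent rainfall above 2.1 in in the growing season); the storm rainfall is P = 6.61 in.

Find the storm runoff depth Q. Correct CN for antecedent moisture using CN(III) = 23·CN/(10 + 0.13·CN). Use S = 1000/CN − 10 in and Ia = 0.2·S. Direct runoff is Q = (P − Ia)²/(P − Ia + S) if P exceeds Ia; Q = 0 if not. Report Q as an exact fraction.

CN(III) from CN(II)=50: (23·50)/(10 + 0.13·50) = 2300/33 ≈ 69.697
S = 1000/(2300/33) − 10 = 100/23 in ≈ 4.348 in
Initial abstraction Ia = S/5 = (100/23)/5 = 20/23 ≈ 0.870 in
Excess rainfall: 6.610 − 0.870 = 5.740 in; P > Ia so Q > 0
Q = (13203/2300)²/((13203/2300) + 100/23) = (174319209/5290000)/(23203/2300) = 174319209/53366900 in ≈ 3.266 in

Q = 174319209/53366900 in ≈ 3.266 in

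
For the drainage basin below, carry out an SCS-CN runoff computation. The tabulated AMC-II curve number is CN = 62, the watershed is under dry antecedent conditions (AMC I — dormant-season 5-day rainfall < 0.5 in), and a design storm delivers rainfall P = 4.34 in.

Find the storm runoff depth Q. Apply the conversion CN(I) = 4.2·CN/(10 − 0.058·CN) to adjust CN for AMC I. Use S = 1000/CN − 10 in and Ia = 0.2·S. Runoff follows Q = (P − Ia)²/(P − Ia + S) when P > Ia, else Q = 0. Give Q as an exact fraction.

Q = 2140635289/16967240850 in ≈ 0.126 in

Dry (AMC I): CN(I) = 4.2·62/(10 − 0.058·62) = (1302/5)/(1601/250) = 65100/1601 ≈ 40.662
Max retention: S = 1000/(65100/1601) − 10 = 9500/651 in (≈ 14.593 in)
Initial abstraction Ia = S/5 = (9500/651)/5 = 1900/651 ≈ 2.919 in
P − Ia = 4.340 − 2.919 = 46267/32550 ≈ 1.421 in (> 0, runoff occurs)
Q = (46267/32550)²/((46267/32550) + 9500/651) = (2140635289/1059502500)/(521267/32550) = 2140635289/16967240850 in ≈ 0.126 in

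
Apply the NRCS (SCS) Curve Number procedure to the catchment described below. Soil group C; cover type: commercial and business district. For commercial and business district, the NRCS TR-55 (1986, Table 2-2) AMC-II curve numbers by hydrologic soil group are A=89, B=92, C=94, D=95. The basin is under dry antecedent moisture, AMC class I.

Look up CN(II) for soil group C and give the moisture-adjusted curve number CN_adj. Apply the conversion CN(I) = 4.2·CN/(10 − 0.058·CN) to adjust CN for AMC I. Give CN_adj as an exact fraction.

CN_adj = 32900/379 ≈ 86.807

NRCS table: commercial and business district, soil group C → CN(II) = 94
CN(I) from CN(II)=94: (4.2·94)/(10 − 0.058·94) = 32900/379 ≈ 86.807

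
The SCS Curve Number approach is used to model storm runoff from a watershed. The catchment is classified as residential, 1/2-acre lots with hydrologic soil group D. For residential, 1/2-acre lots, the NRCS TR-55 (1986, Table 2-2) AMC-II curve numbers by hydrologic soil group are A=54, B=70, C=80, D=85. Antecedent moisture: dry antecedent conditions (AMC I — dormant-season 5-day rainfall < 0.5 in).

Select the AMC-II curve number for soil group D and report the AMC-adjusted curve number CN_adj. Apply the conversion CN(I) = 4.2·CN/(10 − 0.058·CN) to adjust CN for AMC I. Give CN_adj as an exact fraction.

NRCS table: residential, 1/2-acre lots, soil group D → CN(II) = 85
Dry (AMC I): CN(I) = 4.2·85/(10 − 0.058·85) = 357/(507/100) = 11900/169 ≈ 70.414

CN_adj = 11900/169 ≈ 70.414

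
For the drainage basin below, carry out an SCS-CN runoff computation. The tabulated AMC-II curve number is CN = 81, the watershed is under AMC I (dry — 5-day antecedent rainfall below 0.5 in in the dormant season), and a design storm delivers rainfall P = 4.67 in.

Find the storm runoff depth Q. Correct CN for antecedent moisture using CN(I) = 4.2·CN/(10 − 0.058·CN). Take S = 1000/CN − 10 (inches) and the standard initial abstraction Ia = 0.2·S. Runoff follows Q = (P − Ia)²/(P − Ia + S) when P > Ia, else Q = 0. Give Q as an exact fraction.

Q = 365259470689/264397826700 in ≈ 1.381 in

Adjust CN=81 to AMC I: 4.2·81/(10 − 0.058·81) → (1701/5) ÷ (2651/500) = 170100/2651 ≈ 64.164
Retention S: 1000/CN − 10 with CN=64.164 → S = 9500/1701 ≈ 5.585 in
Initial abstraction Ia = S/5 = (9500/1701)/5 = 1900/1701 ≈ 1.117 in
Excess rainfall: 4.670 − 1.117 = 3.553 in; P > Ia so Q > 0
Runoff Q = (P−Ia)²/(P−Ia+S) = (3.553)²/(3.553+5.585) = 365259470689/264397826700 ≈ 1.381 in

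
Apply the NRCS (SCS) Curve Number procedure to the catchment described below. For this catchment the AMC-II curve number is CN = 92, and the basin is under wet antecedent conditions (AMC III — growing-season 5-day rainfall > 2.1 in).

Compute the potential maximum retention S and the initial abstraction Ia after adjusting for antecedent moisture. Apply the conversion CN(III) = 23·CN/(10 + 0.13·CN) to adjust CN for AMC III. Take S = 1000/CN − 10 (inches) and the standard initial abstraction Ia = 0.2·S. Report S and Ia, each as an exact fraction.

Adjust CN=92 to AMC III: 23·92/(10 + 0.13·92) → 2116 ÷ (549/25) = 52900/549 ≈ 96.357
S = 1000/(52900/549) − 10 = 200/529 in ≈ 0.378 in
Initial abstraction Ia = S/5 = (200/529)/5 = 40/529 ≈ 0.076 in

S = 200/529 in ≈ 0.378 in; Ia = 40/529 in ≈ 0.076 in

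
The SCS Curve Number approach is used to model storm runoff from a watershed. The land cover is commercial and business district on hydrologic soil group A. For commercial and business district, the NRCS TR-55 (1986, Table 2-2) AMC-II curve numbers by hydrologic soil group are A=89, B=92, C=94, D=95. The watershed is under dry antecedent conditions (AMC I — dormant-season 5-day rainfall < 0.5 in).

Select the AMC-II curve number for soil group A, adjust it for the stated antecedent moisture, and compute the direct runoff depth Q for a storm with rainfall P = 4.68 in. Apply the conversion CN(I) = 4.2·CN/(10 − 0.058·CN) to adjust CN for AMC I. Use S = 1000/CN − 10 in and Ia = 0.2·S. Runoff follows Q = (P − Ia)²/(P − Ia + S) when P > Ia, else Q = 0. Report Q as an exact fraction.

Q = 36547115929/15357245925 in ≈ 2.380 in

NRCS table: commercial and business district, soil group A → CN(II) = 89
Adjust CN=89 to AMC I: 4.2·89/(10 − 0.058·89) → (1869/5) ÷ (2419/500) = 186900/2419 ≈ 77.263
Max retention: S = 1000/(186900/2419) − 10 = 5500/1869 in (≈ 2.943 in)
Initial abstraction Ia = S/5 = (5500/1869)/5 = 1100/1869 ≈ 0.589 in
Excess rainfall: 4.680 − 0.589 = 4.091 in; P > Ia so Q > 0
Q = (191173/46725)²/((191173/46725) + 5500/1869) = (36547115929/2183225625)/(328673/46725) = 36547115929/15357245925 in ≈ 2.380 in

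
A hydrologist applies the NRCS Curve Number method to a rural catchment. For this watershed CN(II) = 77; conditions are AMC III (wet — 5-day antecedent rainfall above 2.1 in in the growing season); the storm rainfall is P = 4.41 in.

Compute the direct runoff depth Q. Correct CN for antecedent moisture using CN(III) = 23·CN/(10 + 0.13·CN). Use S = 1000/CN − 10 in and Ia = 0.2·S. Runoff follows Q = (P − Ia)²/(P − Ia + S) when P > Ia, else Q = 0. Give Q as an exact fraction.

Wet (AMC III): CN(III) = 23·77/(10 + 0.13·77) = 1771/(2001/100) = 7700/87 ≈ 88.506
S = 1000/(7700/87) − 10 = 100/77 in ≈ 1.299 in
Ia = 0.2S: 0.2·1.299 = 0.260 in (exactly 20/77)
P − Ia = 4.410 − 0.260 = 31957/7700 ≈ 4.150 in (> 0, runoff occurs)
Runoff Q = (P−Ia)²/(P−Ia+S) = (4.150)²/(4.150+1.299) = 1021249849/323068900 ≈ 3.161 in

Q = 1021249849/323068900 in ≈ 3.161 in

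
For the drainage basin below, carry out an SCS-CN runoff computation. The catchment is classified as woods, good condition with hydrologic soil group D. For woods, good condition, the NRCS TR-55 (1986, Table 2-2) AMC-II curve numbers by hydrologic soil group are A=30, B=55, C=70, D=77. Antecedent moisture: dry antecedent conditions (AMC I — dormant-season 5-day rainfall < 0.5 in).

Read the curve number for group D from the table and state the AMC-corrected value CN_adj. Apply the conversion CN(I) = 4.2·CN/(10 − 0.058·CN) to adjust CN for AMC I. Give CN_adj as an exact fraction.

NRCS table: woods, good condition, soil group D → CN(II) = 77
Adjust CN=77 to AMC I: 4.2·77/(10 − 0.058·77) → (1617/5) ÷ (2767/500) = 161700/2767 ≈ 58.439

CN_adj = 161700/2767 ≈ 58.439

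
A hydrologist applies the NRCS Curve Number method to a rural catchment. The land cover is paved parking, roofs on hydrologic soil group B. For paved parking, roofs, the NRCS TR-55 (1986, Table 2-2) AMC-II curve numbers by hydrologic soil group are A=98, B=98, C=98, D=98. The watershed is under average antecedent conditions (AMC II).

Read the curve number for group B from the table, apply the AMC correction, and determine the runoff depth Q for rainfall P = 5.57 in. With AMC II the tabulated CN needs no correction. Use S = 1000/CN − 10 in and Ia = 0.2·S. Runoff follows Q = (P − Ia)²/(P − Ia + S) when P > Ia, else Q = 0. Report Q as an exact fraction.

Q = 734030649/137655700 in ≈ 5.332 in

NRCS table: paved parking, roofs, soil group B → CN(II) = 98
AMC II — tabulated CN = 98 applies directly.
Retention S: 1000/CN − 10 with CN=98.000 → S = 10/49 ≈ 0.204 in
Initial abstraction Ia = S/5 = (10/49)/5 = 2/49 ≈ 0.041 in
P − Ia = 5.570 − 0.041 = 27093/4900 ≈ 5.529 in (> 0, runoff occurs)
Q = (27093/4900)²/((27093/4900) + 10/49) = (734030649/24010000)/(28093/4900) = 734030649/137655700 in ≈ 5.332 in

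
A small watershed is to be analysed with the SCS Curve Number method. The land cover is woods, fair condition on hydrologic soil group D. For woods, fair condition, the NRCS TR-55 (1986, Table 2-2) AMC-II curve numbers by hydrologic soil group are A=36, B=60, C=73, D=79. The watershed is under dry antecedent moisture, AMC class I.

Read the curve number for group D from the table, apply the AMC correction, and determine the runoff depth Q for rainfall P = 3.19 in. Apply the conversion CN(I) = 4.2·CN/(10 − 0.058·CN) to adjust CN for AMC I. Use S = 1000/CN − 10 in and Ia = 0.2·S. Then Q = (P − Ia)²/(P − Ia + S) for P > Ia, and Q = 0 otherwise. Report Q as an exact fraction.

Q = 231070401/515087900 in ≈ 0.449 in

NRCS table: woods, fair condition, soil group D → CN(II) = 79
Adjust CN=79 to AMC I: 4.2·79/(10 − 0.058·79) → (1659/5) ÷ (2709/500) = 7900/129 ≈ 61.240
Retention S: 1000/CN − 10 with CN=61.240 → S = 500/79 ≈ 6.329 in
Initial abstraction Ia = S/5 = (500/79)/5 = 100/79 ≈ 1.266 in
P − Ia = 3.190 − 1.266 = 15201/7900 ≈ 1.924 in (> 0, runoff occurs)
Runoff Q = (P−Ia)²/(P−Ia+S) = (1.924)²/(1.924+6.329) = 231070401/515087900 ≈ 0.449 in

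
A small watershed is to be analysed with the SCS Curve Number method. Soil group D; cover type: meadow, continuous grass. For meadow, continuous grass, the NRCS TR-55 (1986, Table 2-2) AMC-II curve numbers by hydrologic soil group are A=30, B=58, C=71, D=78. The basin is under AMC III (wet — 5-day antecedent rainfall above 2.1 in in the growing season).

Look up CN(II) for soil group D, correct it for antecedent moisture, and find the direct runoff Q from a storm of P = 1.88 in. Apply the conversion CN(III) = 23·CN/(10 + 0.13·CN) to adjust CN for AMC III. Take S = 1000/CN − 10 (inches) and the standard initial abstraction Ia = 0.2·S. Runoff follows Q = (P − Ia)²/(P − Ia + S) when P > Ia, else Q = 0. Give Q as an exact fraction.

NRCS table: meadow, continuous grass, soil group D → CN(II) = 78
CN(III) from CN(II)=78: (23·78)/(10 + 0.13·78) = 89700/1007 ≈ 89.076
Retention S: 1000/CN − 10 with CN=89.076 → S = 1100/897 ≈ 1.226 in
Initial abstraction Ia = S/5 = (1100/897)/5 = 220/897 ≈ 0.245 in
Since P=1.880 > Ia=0.245: effective rainfall P−Ia = 36659/22425 in
Runoff Q = (P−Ia)²/(P−Ia+S) = (1.635)²/(1.635+1.226) = 1343882281/1438765575 ≈ 0.934 in

Q = 1343882281/1438765575 in ≈ 0.934 in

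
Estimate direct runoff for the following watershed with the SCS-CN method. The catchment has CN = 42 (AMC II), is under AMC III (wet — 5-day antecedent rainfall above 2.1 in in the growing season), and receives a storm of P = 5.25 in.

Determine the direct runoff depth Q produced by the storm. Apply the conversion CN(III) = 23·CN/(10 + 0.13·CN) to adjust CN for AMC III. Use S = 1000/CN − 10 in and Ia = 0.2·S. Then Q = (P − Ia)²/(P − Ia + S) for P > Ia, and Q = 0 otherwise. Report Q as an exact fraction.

CN(III) from CN(II)=42: (23·42)/(10 + 0.13·42) = 48300/773 ≈ 62.484
Max retention: S = 1000/(48300/773) − 10 = 2900/483 in (≈ 6.004 in)
Ia = 0.2S: 0.2·6.004 = 1.201 in (exactly 580/483)
P − Ia = 5.250 − 1.201 = 7823/1932 ≈ 4.049 in (> 0, runoff occurs)
Runoff Q = (P−Ia)²/(P−Ia+S) = (4.049)²/(4.049+6.004) = 61199329/37525236 ≈ 1.631 in

Q = 61199329/37525236 in ≈ 1.631 in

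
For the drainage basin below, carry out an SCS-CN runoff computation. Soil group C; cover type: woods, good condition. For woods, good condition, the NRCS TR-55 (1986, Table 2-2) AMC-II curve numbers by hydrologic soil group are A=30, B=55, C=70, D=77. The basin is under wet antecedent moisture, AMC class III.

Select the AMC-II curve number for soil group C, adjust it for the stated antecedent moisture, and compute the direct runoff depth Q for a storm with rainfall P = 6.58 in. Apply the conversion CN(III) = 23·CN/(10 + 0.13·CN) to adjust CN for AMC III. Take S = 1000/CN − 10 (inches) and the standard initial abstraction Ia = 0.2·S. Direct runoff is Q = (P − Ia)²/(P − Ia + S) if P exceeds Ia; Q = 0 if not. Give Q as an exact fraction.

NRCS table: woods, good condition, soil group C → CN(II) = 70
CN(III) from CN(II)=70: (23·70)/(10 + 0.13·70) = 16100/191 ≈ 84.293
Max retention: S = 1000/(16100/191) − 10 = 300/161 in (≈ 1.863 in)
Ia = 0.2S: 0.2·1.863 = 0.373 in (exactly 60/161)
Excess rainfall: 6.580 − 0.373 = 6.207 in; P > Ia so Q > 0
Q = (49969/8050)²/((49969/8050) + 300/161) = (2496900961/64802500)/(64969/8050) = 2496900961/523000450 in ≈ 4.774 in

Q = 2496900961/523000450 in ≈ 4.774 in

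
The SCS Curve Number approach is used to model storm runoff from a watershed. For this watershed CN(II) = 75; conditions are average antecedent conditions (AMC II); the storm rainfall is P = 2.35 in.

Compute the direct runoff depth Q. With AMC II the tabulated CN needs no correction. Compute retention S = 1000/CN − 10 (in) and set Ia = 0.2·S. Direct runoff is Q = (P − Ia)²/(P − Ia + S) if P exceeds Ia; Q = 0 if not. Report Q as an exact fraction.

CN(II) = 75; AMC II needs no correction.
Max retention: S = 1000/75 − 10 = 10/3 in (≈ 3.333 in)
Ia = 0.2S: 0.2·3.333 = 0.667 in (exactly 2/3)
P − Ia = 2.350 − 0.667 = 101/60 ≈ 1.683 in (> 0, runoff occurs)
Q: (101/60)² ÷ (301/60) = 10201/18060 in (≈ 0.565 in)

Q = 10201/18060 in ≈ 0.565 in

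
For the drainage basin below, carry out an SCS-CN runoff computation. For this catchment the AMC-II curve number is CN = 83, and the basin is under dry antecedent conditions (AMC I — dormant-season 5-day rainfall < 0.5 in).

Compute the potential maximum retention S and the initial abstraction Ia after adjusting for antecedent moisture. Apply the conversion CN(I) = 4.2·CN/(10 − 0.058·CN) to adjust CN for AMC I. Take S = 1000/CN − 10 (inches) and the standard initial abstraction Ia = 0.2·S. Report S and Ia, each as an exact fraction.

S = 8500/1743 in ≈ 4.877 in; Ia = 1700/1743 in ≈ 0.975 in

Dry (AMC I): CN(I) = 4.2·83/(10 − 0.058·83) = (1743/5)/(2593/500) = 174300/2593 ≈ 67.219
Retention S: 1000/CN − 10 with CN=67.219 → S = 8500/1743 ≈ 4.877 in
Ia = 0.2·(8500/1743) = 1700/1743 in ≈ 0.975 in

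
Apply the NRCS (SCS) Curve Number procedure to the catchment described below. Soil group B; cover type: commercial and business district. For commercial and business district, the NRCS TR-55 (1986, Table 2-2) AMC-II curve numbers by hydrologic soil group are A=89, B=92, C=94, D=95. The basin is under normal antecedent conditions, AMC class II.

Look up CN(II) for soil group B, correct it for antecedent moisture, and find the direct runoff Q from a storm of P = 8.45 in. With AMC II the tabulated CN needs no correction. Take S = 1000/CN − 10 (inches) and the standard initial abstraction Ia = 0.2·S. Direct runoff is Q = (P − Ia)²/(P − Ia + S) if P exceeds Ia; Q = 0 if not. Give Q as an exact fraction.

Q = 14493249/1935220 in ≈ 7.489 in

NRCS table: commercial and business district, soil group B → CN(II) = 92
AMC II — tabulated CN = 92 applies directly.
Max retention: S = 1000/92 − 10 = 20/23 in (≈ 0.870 in)
Ia = 0.2·(20/23) = 4/23 in ≈ 0.174 in
Since P=8.450 > Ia=0.174: effective rainfall P−Ia = 3807/460 in
Q: (3807/460)² ÷ (4207/460) = 14493249/1935220 in (≈ 7.489 in)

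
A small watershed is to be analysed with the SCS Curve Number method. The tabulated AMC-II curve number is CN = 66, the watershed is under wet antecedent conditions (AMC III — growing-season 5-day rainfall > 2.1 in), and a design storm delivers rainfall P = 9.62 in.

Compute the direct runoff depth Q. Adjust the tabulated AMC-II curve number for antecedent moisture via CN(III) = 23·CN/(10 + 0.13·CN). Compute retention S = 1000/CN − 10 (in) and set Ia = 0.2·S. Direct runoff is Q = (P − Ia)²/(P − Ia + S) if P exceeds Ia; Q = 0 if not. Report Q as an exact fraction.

Wet (AMC III): CN(III) = 23·66/(10 + 0.13·66) = 1518/(929/50) = 75900/929 ≈ 81.701
Retention S: 1000/CN − 10 with CN=81.701 → S = 1700/759 ≈ 2.240 in
Ia = 0.2·(1700/759) = 340/759 in ≈ 0.448 in
Since P=9.620 > Ia=0.448: effective rainfall P−Ia = 348079/37950 in
Q = (348079/37950)²/((348079/37950) + 1700/759) = (121158990241/1440202500)/(433079/37950) = 121158990241/16435348050 in ≈ 7.372 in

Q = 121158990241/16435348050 in ≈ 7.372 in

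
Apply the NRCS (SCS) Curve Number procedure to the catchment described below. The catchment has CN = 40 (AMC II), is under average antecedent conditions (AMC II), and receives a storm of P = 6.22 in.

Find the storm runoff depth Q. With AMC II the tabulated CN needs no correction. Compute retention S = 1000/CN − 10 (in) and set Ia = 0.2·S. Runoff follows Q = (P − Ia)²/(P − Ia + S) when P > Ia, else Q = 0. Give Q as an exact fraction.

Q = 25921/45550 in ≈ 0.569 in

Average conditions: CN = 40 (no AMC adjustment).
Retention S: 1000/CN − 10 with CN=40.000 → S = 15 ≈ 15.000 in
Ia = 0.2S: 0.2·15.000 = 3.000 in (exactly 3)
P − Ia = 6.220 − 3.000 = 161/50 ≈ 3.220 in (> 0, runoff occurs)
Q: (161/50)² ÷ (911/50) = 25921/45550 in (≈ 0.569 in)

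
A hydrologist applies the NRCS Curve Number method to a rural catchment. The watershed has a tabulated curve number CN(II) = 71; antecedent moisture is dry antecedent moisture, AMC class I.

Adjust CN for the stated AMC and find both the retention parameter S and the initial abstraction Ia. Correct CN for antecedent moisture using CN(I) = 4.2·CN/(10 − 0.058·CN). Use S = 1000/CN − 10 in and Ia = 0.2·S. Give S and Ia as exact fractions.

Dry (AMC I): CN(I) = 4.2·71/(10 − 0.058·71) = (1491/5)/(2941/500) = 149100/2941 ≈ 50.697
Max retention: S = 1000/(149100/2941) − 10 = 14500/1491 in (≈ 9.725 in)
Ia = 0.2·(14500/1491) = 2900/1491 in ≈ 1.945 in

S = 14500/1491 in ≈ 9.725 in; Ia = 2900/1491 in ≈ 1.945 in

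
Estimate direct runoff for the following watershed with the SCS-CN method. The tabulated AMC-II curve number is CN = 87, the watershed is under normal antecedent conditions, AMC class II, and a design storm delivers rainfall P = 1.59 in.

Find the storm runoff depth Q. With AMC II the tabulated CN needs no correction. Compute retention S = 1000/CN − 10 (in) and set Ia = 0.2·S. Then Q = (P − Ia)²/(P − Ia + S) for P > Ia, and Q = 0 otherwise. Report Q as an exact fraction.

Q = 126180289/210827100 in ≈ 0.599 in

CN(II) = 87; AMC II needs no correction.
Retention S: 1000/CN − 10 with CN=87.000 → S = 130/87 ≈ 1.494 in
Ia = 0.2S: 0.2·1.494 = 0.299 in (exactly 26/87)
Since P=1.590 > Ia=0.299: effective rainfall P−Ia = 11233/8700 in
Q = (11233/8700)²/((11233/8700) + 130/87) = (126180289/75690000)/(24233/8700) = 126180289/210827100 in ≈ 0.599 in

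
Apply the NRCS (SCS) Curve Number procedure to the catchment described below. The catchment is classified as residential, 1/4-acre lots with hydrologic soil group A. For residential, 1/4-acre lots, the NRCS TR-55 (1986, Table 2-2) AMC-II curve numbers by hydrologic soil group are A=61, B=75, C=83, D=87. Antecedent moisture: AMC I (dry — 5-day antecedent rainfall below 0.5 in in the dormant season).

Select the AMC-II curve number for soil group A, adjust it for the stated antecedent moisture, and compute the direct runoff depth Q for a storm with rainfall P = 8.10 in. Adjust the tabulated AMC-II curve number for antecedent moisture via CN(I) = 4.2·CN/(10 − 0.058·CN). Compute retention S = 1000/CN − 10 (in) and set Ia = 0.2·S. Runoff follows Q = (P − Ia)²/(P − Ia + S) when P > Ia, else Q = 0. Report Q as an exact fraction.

NRCS table: residential, 1/4-acre lots, soil group A → CN(II) = 61
Dry (AMC I): CN(I) = 4.2·61/(10 − 0.058·61) = (1281/5)/(3231/500) = 42700/1077 ≈ 39.647
Retention S: 1000/CN − 10 with CN=39.647 → S = 6500/427 ≈ 15.222 in
Initial abstraction Ia = S/5 = (6500/427)/5 = 1300/427 ≈ 3.044 in
Since P=8.100 > Ia=3.044: effective rainfall P−Ia = 21587/4270 in
Runoff Q = (P−Ia)²/(P−Ia+S) = (5.056)²/(5.056+15.222) = 465998569/369726490 ≈ 1.260 in

Q = 465998569/369726490 in ≈ 1.260 in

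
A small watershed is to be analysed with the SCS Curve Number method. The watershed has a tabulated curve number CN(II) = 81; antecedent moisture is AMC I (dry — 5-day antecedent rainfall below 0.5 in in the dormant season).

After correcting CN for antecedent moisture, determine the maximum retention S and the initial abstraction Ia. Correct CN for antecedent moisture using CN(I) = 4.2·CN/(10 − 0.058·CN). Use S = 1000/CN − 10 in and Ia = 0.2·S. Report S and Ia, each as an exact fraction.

CN(I) from CN(II)=81: (4.2·81)/(10 − 0.058·81) = 170100/2651 ≈ 64.164
Max retention: S = 1000/(170100/2651) − 10 = 9500/1701 in (≈ 5.585 in)
Ia = 0.2·(9500/1701) = 1900/1701 in ≈ 1.117 in

S = 9500/1701 in ≈ 5.585 in; Ia = 1900/1701 in ≈ 1.117 in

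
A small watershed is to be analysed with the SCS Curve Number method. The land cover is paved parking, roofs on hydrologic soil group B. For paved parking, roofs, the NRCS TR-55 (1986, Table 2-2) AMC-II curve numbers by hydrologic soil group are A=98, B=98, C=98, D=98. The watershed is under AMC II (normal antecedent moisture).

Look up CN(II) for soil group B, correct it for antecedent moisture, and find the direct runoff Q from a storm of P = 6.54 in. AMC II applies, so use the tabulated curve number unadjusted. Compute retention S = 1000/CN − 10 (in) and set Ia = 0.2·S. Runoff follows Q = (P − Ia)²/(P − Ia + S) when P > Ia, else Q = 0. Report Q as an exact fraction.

NRCS table: paved parking, roofs, soil group B → CN(II) = 98
AMC II — tabulated CN = 98 applies directly.
S = 1000/98 − 10 = 10/49 in ≈ 0.204 in
Ia = 0.2·(10/49) = 2/49 in ≈ 0.041 in
P − Ia = 6.540 − 0.041 = 15923/2450 ≈ 6.499 in (> 0, runoff occurs)
Q: (15923/2450)² ÷ (16423/2450) = 253541929/40236350 in (≈ 6.301 in)

Q = 253541929/40236350 in ≈ 6.301 in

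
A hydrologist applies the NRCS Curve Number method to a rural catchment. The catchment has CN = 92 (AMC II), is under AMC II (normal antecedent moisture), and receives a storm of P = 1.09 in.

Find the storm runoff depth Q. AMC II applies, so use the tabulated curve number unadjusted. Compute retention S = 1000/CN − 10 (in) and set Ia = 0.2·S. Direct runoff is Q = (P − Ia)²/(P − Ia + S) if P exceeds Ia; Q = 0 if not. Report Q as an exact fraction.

AMC II — tabulated CN = 92 applies directly.
Max retention: S = 1000/92 − 10 = 20/23 in (≈ 0.870 in)
Initial abstraction Ia = S/5 = (20/23)/5 = 4/23 ≈ 0.174 in
Since P=1.090 > Ia=0.174: effective rainfall P−Ia = 2107/2300 in
Runoff Q = (P−Ia)²/(P−Ia+S) = (0.916)²/(0.916+0.870) = 4439449/9446100 ≈ 0.470 in

Q = 4439449/9446100 in ≈ 0.470 in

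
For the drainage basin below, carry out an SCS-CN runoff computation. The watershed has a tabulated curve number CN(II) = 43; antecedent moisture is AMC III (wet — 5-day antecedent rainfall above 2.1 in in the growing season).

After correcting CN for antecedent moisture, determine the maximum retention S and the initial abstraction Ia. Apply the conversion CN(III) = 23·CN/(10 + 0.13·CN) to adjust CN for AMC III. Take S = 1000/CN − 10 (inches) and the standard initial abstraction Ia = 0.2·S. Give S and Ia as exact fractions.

S = 5700/989 in ≈ 5.763 in; Ia = 1140/989 in ≈ 1.153 in

Adjust CN=43 to AMC III: 23·43/(10 + 0.13·43) → 989 ÷ (1559/100) = 98900/1559 ≈ 63.438
Max retention: S = 1000/(98900/1559) − 10 = 5700/989 in (≈ 5.763 in)
Ia = 0.2S: 0.2·5.763 = 1.153 in (exactly 1140/989)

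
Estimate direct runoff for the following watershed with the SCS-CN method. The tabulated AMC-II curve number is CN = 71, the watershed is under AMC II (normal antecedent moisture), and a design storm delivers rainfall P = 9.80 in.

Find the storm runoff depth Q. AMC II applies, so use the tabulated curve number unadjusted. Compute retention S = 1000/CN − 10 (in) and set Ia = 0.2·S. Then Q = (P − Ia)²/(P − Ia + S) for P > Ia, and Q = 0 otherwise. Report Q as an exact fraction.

Q = 10169721/1646845 in ≈ 6.175 in

CN(II) = 71; AMC II needs no correction.
Max retention: S = 1000/71 − 10 = 290/71 in (≈ 4.085 in)
Ia = 0.2S: 0.2·4.085 = 0.817 in (exactly 58/71)
P − Ia = 9.800 − 0.817 = 3189/355 ≈ 8.983 in (> 0, runoff occurs)
Q = (3189/355)²/((3189/355) + 290/71) = (10169721/126025)/(4639/355) = 10169721/1646845 in ≈ 6.175 in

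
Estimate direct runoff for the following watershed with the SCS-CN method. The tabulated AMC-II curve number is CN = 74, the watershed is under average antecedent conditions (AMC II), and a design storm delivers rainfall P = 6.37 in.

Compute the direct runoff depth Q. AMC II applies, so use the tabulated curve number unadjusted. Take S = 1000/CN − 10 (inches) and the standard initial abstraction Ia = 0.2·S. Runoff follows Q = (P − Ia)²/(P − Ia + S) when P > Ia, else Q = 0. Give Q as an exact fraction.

Q = 2601769/743700 in ≈ 3.498 in

AMC II — tabulated CN = 74 applies directly.
S = 1000/74 − 10 = 130/37 in ≈ 3.514 in
Ia = 0.2S: 0.2·3.514 = 0.703 in (exactly 26/37)
Excess rainfall: 6.370 − 0.703 = 5.667 in; P > Ia so Q > 0
Q: (20969/3700)² ÷ (33969/3700) = 2601769/743700 in (≈ 3.498 in)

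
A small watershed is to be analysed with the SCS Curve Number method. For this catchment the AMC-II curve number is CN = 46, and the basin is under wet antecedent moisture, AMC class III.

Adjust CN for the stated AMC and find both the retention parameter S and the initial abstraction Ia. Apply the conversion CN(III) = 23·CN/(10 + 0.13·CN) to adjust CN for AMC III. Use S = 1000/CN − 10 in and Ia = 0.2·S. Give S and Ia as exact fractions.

S = 2700/529 in ≈ 5.104 in; Ia = 540/529 in ≈ 1.021 in

CN(III) from CN(II)=46: (23·46)/(10 + 0.13·46) = 52900/799 ≈ 66.208
S = 1000/(52900/799) − 10 = 2700/529 in ≈ 5.104 in
Initial abstraction Ia = S/5 = (2700/529)/5 = 540/529 ≈ 1.021 in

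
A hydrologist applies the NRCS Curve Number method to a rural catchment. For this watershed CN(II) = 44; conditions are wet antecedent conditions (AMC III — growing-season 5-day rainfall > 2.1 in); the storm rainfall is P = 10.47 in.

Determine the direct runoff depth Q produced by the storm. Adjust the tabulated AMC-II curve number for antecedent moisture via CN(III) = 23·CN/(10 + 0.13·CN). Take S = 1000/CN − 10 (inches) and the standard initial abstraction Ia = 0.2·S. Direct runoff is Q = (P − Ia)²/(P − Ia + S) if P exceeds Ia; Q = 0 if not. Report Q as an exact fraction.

Q = 56117345881/9535342300 in ≈ 5.885 in

Adjust CN=44 to AMC III: 23·44/(10 + 0.13·44) → 1012 ÷ (393/25) = 25300/393 ≈ 64.377
Max retention: S = 1000/(25300/393) − 10 = 1400/253 in (≈ 5.534 in)
Initial abstraction Ia = S/5 = (1400/253)/5 = 280/253 ≈ 1.107 in
P − Ia = 10.470 − 1.107 = 236891/25300 ≈ 9.363 in (> 0, runoff occurs)
Runoff Q = (P−Ia)²/(P−Ia+S) = (9.363)²/(9.363+5.534) = 56117345881/9535342300 ≈ 5.885 in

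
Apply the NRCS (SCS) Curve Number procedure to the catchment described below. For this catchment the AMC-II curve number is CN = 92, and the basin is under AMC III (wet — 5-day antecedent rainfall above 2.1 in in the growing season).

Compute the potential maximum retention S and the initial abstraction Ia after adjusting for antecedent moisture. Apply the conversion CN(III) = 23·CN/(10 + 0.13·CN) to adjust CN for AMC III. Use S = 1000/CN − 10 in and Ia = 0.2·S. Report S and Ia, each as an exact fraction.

S = 200/529 in ≈ 0.378 in; Ia = 40/529 in ≈ 0.076 in

CN(III) from CN(II)=92: (23·92)/(10 + 0.13·92) = 52900/549 ≈ 96.357
Retention S: 1000/CN − 10 with CN=96.357 → S = 200/529 ≈ 0.378 in
Ia = 0.2·(200/529) = 40/529 in ≈ 0.076 in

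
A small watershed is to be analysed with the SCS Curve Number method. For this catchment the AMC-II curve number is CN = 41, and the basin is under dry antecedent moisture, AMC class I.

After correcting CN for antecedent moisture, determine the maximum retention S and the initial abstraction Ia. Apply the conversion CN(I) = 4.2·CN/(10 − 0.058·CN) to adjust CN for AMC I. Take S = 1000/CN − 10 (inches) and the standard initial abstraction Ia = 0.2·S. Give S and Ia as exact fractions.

S = 29500/861 in ≈ 34.262 in; Ia = 5900/861 in ≈ 6.852 in

Adjust CN=41 to AMC I: 4.2·41/(10 − 0.058·41) → (861/5) ÷ (3811/500) = 86100/3811 ≈ 22.592
Max retention: S = 1000/(86100/3811) − 10 = 29500/861 in (≈ 34.262 in)
Initial abstraction Ia = S/5 = (29500/861)/5 = 5900/861 ≈ 6.852 in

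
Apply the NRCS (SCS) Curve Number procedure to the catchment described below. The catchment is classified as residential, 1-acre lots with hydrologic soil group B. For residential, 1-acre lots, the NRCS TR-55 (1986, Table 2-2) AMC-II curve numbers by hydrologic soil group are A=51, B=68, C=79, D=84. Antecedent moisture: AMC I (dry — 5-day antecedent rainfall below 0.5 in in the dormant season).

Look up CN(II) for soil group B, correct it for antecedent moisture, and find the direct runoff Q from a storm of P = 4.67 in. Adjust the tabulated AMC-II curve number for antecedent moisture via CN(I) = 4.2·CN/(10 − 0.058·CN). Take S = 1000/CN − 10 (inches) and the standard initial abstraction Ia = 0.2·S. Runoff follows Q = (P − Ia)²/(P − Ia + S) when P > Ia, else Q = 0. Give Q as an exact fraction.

NRCS table: residential, 1-acre lots, soil group B → CN(II) = 68
Dry (AMC I): CN(I) = 4.2·68/(10 − 0.058·68) = (1428/5)/(757/125) = 35700/757 ≈ 47.160
Retention S: 1000/CN − 10 with CN=47.160 → S = 4000/357 ≈ 11.204 in
Initial abstraction Ia = S/5 = (4000/357)/5 = 800/357 ≈ 2.241 in
Since P=4.670 > Ia=2.241: effective rainfall P−Ia = 86719/35700 in
Runoff Q = (P−Ia)²/(P−Ia+S) = (2.429)²/(2.429+11.204) = 7520184961/17375868300 ≈ 0.433 in

Q = 7520184961/17375868300 in ≈ 0.433 in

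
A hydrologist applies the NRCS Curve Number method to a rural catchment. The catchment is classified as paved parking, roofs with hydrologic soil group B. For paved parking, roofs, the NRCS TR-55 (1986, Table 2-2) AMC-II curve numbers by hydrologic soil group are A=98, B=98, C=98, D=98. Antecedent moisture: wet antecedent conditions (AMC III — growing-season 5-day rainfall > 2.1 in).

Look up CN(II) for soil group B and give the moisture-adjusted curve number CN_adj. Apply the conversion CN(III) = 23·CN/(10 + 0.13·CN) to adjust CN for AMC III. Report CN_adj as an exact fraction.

NRCS table: paved parking, roofs, soil group B → CN(II) = 98
Wet (AMC III): CN(III) = 23·98/(10 + 0.13·98) = 2254/(1137/50) = 112700/1137 ≈ 99.120

CN_adj = 112700/1137 ≈ 99.120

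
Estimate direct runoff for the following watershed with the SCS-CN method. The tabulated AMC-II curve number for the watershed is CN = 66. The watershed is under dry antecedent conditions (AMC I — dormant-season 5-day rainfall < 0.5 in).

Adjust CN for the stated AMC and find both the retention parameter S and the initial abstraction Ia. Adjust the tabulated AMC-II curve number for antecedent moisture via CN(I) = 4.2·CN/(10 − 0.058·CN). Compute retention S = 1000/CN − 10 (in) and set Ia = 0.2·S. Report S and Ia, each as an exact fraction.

S = 8500/693 in ≈ 12.266 in; Ia = 1700/693 in ≈ 2.453 in

CN(I) from CN(II)=66: (4.2·66)/(10 − 0.058·66) = 69300/1543 ≈ 44.913
Retention S: 1000/CN − 10 with CN=44.913 → S = 8500/693 ≈ 12.266 in
Ia = 0.2S: 0.2·12.266 = 2.453 in (exactly 1700/693)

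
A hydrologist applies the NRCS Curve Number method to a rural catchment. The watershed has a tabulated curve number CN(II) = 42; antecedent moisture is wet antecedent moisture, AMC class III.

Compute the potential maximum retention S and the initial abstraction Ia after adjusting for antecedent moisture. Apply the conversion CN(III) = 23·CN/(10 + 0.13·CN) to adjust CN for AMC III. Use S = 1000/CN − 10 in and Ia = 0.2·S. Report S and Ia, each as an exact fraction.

Adjust CN=42 to AMC III: 23·42/(10 + 0.13·42) → 966 ÷ (773/50) = 48300/773 ≈ 62.484
S = 1000/(48300/773) − 10 = 2900/483 in ≈ 6.004 in
Initial abstraction Ia = S/5 = (2900/483)/5 = 580/483 ≈ 1.201 in

S = 2900/483 in ≈ 6.004 in; Ia = 580/483 in ≈ 1.201 in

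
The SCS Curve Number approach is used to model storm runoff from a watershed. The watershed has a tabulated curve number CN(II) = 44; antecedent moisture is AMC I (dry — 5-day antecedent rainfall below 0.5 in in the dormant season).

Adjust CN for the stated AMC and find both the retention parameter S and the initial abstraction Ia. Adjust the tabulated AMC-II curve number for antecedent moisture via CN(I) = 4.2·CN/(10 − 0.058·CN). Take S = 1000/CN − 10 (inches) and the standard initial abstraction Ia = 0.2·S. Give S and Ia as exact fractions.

S = 1000/33 in ≈ 30.303 in; Ia = 200/33 in ≈ 6.061 in

Adjust CN=44 to AMC I: 4.2·44/(10 − 0.058·44) → (924/5) ÷ (931/125) = 3300/133 ≈ 24.812
S = 1000/(3300/133) − 10 = 1000/33 in ≈ 30.303 in
Ia = 0.2·(1000/33) = 200/33 in ≈ 6.061 in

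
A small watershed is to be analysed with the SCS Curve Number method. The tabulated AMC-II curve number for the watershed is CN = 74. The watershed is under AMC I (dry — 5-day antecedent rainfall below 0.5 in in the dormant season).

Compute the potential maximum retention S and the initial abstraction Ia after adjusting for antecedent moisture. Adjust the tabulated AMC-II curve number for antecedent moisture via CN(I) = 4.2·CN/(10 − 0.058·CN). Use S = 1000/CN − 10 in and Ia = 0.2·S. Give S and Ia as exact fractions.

Dry (AMC I): CN(I) = 4.2·74/(10 − 0.058·74) = (1554/5)/(1427/250) = 77700/1427 ≈ 54.450
Retention S: 1000/CN − 10 with CN=54.450 → S = 6500/777 ≈ 8.366 in
Ia = 0.2·(6500/777) = 1300/777 in ≈ 1.673 in

S = 6500/777 in ≈ 8.366 in; Ia = 1300/777 in ≈ 1.673 in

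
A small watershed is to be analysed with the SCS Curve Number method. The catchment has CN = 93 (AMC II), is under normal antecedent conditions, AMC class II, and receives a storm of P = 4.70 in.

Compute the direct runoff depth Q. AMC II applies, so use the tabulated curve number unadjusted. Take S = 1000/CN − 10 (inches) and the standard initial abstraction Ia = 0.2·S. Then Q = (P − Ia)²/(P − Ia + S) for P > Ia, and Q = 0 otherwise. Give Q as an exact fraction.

Q = 17901361/4585830 in ≈ 3.904 in

AMC II — tabulated CN = 93 applies directly.
S = 1000/93 − 10 = 70/93 in ≈ 0.753 in
Initial abstraction Ia = S/5 = (70/93)/5 = 14/93 ≈ 0.151 in
P − Ia = 4.700 − 0.151 = 4231/930 ≈ 4.549 in (> 0, runoff occurs)
Runoff Q = (P−Ia)²/(P−Ia+S) = (4.549)²/(4.549+0.753) = 17901361/4585830 ≈ 3.904 in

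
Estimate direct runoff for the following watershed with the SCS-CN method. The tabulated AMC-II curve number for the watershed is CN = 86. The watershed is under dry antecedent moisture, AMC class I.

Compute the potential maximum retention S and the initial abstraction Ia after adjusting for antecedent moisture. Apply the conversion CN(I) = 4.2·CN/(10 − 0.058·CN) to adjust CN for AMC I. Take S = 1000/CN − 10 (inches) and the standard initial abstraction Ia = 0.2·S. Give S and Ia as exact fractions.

CN(I) from CN(II)=86: (4.2·86)/(10 − 0.058·86) = 12900/179 ≈ 72.067
Max retention: S = 1000/(12900/179) − 10 = 500/129 in (≈ 3.876 in)
Ia = 0.2S: 0.2·3.876 = 0.775 in (exactly 100/129)

S = 500/129 in ≈ 3.876 in; Ia = 100/129 in ≈ 0.775 in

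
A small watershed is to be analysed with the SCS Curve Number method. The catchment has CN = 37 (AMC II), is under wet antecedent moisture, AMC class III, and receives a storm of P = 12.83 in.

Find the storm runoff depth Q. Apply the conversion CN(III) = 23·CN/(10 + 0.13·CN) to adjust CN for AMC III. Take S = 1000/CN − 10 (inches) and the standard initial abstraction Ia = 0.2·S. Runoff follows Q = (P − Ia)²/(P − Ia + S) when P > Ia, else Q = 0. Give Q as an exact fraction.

Wet (AMC III): CN(III) = 23·37/(10 + 0.13·37) = 851/(1481/100) = 85100/1481 ≈ 57.461
Retention S: 1000/CN − 10 with CN=57.461 → S = 6300/851 ≈ 7.403 in
Ia = 0.2·(6300/851) = 1260/851 in ≈ 1.481 in
P − Ia = 12.830 − 1.481 = 965833/85100 ≈ 11.349 in (> 0, runoff occurs)
Q = (965833/85100)²/((965833/85100) + 6300/851) = (932833383889/7242010000)/(1595833/85100) = 932833383889/135805388300 in ≈ 6.869 in

Q = 932833383889/135805388300 in ≈ 6.869 in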